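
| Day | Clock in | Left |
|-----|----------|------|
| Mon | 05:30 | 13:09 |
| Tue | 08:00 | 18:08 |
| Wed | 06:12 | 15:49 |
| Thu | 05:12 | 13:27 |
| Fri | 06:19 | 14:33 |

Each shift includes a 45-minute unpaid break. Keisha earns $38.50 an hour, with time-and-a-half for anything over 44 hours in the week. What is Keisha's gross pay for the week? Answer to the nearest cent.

Mon: 05:30–13:09 = 7 h 39 min; less 45 min break → 6 h 54 min
Tue: 08:00–18:08 = 10 h 8 min; less 45 min break → 9 h 23 min
Wed: 06:12–15:49 = 9 h 37 min; less 45 min break → 8 h 52 min
Thu: 05:12–13:27 = 8 h 15 min; less 45 min break → 7 h 30 min
Fri: 06:19–14:33 = 8 h 14 min; less 45 min break → 7 h 29 min
Total worked: 40 h 8 min = 2408 min.
Regular 40 h 8 min = 2408 min at $38.50/h; overtime 0 h 0 min = 0 min at $57.75/h.
Pay = (2408 × $38.50 + 0 × $57.75) ÷ 60 = $1545.13.

$1545.13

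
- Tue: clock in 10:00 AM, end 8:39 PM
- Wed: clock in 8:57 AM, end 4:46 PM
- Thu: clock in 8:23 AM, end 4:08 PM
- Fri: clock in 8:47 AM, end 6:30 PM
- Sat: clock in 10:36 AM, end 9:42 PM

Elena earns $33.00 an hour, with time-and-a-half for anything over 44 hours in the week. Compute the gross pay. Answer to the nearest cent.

Tue: 10:00 AM–8:39 PM = 10 h 39 min
Wed: 8:57 AM–4:46 PM = 7 h 49 min
Thu: 8:23 AM–4:08 PM = 7 h 45 min
Fri: 8:47 AM–6:30 PM = 9 h 43 min
Sat: 10:36 AM–9:42 PM = 11 h 6 min
Total worked: 47 h 2 min = 2822 min.
Regular 44 h 0 min = 2640 min at $33.00/h; overtime 3 h 2 min = 182 min at $49.50/h.
Pay = (2640 × $33.00 + 182 × $49.50) ÷ 60 = $1602.15.

$1602.15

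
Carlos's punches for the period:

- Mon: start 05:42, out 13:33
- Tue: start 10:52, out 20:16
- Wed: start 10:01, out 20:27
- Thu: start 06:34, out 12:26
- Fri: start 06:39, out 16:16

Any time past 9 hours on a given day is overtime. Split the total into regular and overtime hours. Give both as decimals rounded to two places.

Mon: 05:42–13:33 = 7 h 51 min
Tue: 10:52–20:16 = 9 h 24 min
Wed: 10:01–20:27 = 10 h 26 min
Thu: 06:34–12:26 = 5 h 52 min
Fri: 06:39–16:16 = 9 h 37 min
Mon reg 7 h 51 min / OT 0 h 0 min; Tue reg 9 h 0 min / OT 0 h 24 min; Wed reg 9 h 0 min / OT 1 h 26 min; Thu reg 5 h 52 min / OT 0 h 0 min; Fri reg 9 h 0 min / OT 0 h 37 min.
Totals: regular 40 h 43 min, overtime 2 h 27 min.

Regular 40.72 hours, overtime 2.45 hours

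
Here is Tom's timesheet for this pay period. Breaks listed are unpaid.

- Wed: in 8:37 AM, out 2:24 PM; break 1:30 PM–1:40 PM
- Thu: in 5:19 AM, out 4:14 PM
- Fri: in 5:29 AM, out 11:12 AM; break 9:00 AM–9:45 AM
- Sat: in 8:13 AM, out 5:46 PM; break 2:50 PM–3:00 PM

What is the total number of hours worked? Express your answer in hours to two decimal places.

30.88 hours

Wed: 8:37 AM–2:24 PM = 5 h 47 min; less 10 min break → 5 h 37 min
Thu: 5:19 AM–4:14 PM = 10 h 55 min
Fri: 5:29 AM–11:12 AM = 5 h 43 min; less 45 min break → 4 h 58 min
Sat: 8:13 AM–5:46 PM = 9 h 33 min; less 10 min break → 9 h 23 min
Total: 5 h 37 min + 10 h 55 min + 4 h 58 min + 9 h 23 min = 30 h 53 min.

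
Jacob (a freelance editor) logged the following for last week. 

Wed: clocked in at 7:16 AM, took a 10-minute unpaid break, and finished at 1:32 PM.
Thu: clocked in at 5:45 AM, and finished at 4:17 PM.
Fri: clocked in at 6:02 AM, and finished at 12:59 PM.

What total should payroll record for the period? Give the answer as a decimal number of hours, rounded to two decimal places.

Wed: 7:16 AM–1:32 PM = 6 h 16 min; less 10 min break → 6 h 6 min
Thu: 5:45 AM–4:17 PM = 10 h 32 min
Fri: 6:02 AM–12:59 PM = 6 h 57 min
Total: 6 h 6 min + 10 h 32 min + 6 h 57 min = 23 h 35 min.

23.58 hours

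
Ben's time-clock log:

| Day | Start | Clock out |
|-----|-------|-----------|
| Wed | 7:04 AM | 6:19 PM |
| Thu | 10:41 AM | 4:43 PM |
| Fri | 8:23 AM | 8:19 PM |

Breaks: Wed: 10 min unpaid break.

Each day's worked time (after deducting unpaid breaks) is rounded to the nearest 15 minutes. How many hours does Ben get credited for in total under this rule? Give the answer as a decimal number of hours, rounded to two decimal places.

29.00 hours

Wed: 7:04 AM–6:19 PM = 11 h 15 min − 10 min = 11 h 5 min → rounds to 11 h 0 min
Thu: 10:41 AM–4:43 PM = 6 h 2 min → rounds to 6 h 0 min
Fri: 8:23 AM–8:19 PM = 11 h 56 min → rounds to 12 h 0 min
Total credited: 29 h 0 min.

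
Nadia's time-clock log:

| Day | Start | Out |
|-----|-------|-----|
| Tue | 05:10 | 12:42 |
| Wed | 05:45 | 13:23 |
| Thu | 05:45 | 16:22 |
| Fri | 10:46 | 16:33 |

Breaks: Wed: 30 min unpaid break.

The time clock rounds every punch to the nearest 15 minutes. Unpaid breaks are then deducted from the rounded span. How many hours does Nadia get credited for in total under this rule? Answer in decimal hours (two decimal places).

Tue: in 05:10→05:15, out 12:42→12:45; 7 h 30 min
Wed: in 05:45→05:45, out 13:23→13:30; 7 h 45 min − 30 min = 7 h 15 min
Thu: in 05:45→05:45, out 16:22→16:15; 10 h 30 min
Fri: in 10:46→10:45, out 16:33→16:30; 5 h 45 min
Total credited: 31 h 0 min.

31.00 hours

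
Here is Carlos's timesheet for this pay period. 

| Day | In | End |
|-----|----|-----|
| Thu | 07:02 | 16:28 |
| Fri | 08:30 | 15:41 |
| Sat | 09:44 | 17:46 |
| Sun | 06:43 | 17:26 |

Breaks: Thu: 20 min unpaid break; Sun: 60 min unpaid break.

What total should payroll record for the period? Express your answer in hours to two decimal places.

Thu: 07:02–16:28 = 9 h 26 min; less 20 min break → 9 h 6 min
Fri: 08:30–15:41 = 7 h 11 min
Sat: 09:44–17:46 = 8 h 2 min
Sun: 06:43–17:26 = 10 h 43 min; less 60 min break → 9 h 43 min
Total: 9 h 6 min + 7 h 11 min + 8 h 2 min + 9 h 43 min = 34 h 2 min.

34.03 hours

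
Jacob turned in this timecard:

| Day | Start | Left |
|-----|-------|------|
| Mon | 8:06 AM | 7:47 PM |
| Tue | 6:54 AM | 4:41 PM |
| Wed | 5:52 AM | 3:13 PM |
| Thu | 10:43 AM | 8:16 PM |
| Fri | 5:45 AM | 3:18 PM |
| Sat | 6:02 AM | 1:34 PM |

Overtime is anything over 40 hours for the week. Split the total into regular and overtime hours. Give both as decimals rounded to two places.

Mon: 8:06 AM–7:47 PM = 11 h 41 min
Tue: 6:54 AM–4:41 PM = 9 h 47 min
Wed: 5:52 AM–3:13 PM = 9 h 21 min
Thu: 10:43 AM–8:16 PM = 9 h 33 min
Fri: 5:45 AM–3:18 PM = 9 h 33 min
Sat: 6:02 AM–1:34 PM = 7 h 32 min
Total worked: 57 h 27 min = 57.45 h.
Threshold 40 h → overtime 17 h 27 min, regular 40 h 0 min.

Regular 40.00 hours, overtime 17.45 hours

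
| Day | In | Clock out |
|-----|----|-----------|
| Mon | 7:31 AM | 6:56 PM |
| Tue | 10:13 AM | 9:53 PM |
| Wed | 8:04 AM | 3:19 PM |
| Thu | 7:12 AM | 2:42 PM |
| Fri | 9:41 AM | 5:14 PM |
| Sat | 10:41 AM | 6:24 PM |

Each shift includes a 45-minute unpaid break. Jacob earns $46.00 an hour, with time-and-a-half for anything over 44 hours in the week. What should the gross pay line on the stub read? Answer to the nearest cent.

Mon: 7:31 AM–6:56 PM = 11 h 25 min; less 45 min break → 10 h 40 min
Tue: 10:13 AM–9:53 PM = 11 h 40 min; less 45 min break → 10 h 55 min
Wed: 8:04 AM–3:19 PM = 7 h 15 min; less 45 min break → 6 h 30 min
Thu: 7:12 AM–2:42 PM = 7 h 30 min; less 45 min break → 6 h 45 min
Fri: 9:41 AM–5:14 PM = 7 h 33 min; less 45 min break → 6 h 48 min
Sat: 10:41 AM–6:24 PM = 7 h 43 min; less 45 min break → 6 h 58 min
Total worked: 48 h 36 min = 2916 min.
Regular 44 h 0 min = 2640 min at $46.00/h; overtime 4 h 36 min = 276 min at $69.00/h.
Pay = (2640 × $46.00 + 276 × $69.00) ÷ 60 = $2341.40.

$2341.40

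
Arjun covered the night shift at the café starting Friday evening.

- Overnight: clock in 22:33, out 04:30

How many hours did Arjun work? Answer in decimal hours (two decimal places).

5.95 hours

Overnight: 22:33 → midnight = 1 h 27 min; midnight → 04:30 = 4 h 30 min; span 5 h 57 min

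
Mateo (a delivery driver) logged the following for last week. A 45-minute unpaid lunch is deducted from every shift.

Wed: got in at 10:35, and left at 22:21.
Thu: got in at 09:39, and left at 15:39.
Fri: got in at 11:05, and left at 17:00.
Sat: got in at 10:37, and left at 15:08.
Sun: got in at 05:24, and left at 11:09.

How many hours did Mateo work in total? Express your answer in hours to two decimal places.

30.20 hours

Wed: 10:35–22:21 = 11 h 46 min; less 45 min break → 11 h 1 min
Thu: 09:39–15:39 = 6 h 0 min; less 45 min break → 5 h 15 min
Fri: 11:05–17:00 = 5 h 55 min; less 45 min break → 5 h 10 min
Sat: 10:37–15:08 = 4 h 31 min; less 45 min break → 3 h 46 min
Sun: 05:24–11:09 = 5 h 45 min; less 45 min break → 5 h 0 min
Total: 11 h 1 min + 5 h 15 min + 5 h 10 min + 3 h 46 min + 5 h 0 min = 30 h 12 min.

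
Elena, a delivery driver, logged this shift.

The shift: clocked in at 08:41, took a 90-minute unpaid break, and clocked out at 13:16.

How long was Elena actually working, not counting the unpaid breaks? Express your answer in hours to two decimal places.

3.08 hours

The shift: 08:41–13:16 = 4 h 35 min; less 90 min break → 3 h 5 min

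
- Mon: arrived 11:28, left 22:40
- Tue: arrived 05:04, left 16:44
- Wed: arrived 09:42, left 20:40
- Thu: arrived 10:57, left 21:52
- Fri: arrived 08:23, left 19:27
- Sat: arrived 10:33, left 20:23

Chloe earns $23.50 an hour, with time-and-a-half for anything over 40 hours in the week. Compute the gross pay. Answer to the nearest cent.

$1844.16

Mon: 11:28–22:40 = 11 h 12 min
Tue: 05:04–16:44 = 11 h 40 min
Wed: 09:42–20:40 = 10 h 58 min
Thu: 10:57–21:52 = 10 h 55 min
Fri: 08:23–19:27 = 11 h 4 min
Sat: 10:33–20:23 = 9 h 50 min
Total worked: 65 h 39 min = 3939 min.
Regular 40 h 0 min = 2400 min at $23.50/h; overtime 25 h 39 min = 1539 min at $35.25/h.
Pay = (2400 × $23.50 + 1539 × $35.25) ÷ 60 = $1844.16.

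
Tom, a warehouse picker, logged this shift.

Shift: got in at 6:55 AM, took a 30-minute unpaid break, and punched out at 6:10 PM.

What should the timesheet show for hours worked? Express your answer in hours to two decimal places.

10.75 hours

Shift: 6:55 AM–6:10 PM = 11 h 15 min; less 30 min break → 10 h 45 min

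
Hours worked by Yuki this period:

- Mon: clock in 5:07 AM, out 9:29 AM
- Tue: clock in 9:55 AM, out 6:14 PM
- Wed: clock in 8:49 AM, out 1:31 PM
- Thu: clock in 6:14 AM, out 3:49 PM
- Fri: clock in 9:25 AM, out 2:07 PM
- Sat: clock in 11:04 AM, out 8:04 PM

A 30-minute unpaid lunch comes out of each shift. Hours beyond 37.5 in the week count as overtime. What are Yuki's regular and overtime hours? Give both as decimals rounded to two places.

Mon: 5:07 AM–9:29 AM = 4 h 22 min; less 30 min break → 3 h 52 min
Tue: 9:55 AM–6:14 PM = 8 h 19 min; less 30 min break → 7 h 49 min
Wed: 8:49 AM–1:31 PM = 4 h 42 min; less 30 min break → 4 h 12 min
Thu: 6:14 AM–3:49 PM = 9 h 35 min; less 30 min break → 9 h 5 min
Fri: 9:25 AM–2:07 PM = 4 h 42 min; less 30 min break → 4 h 12 min
Sat: 11:04 AM–8:04 PM = 9 h 0 min; less 30 min break → 8 h 30 min
Total worked: 37 h 40 min = 37.67 h.
Threshold 37.5 h → overtime 0 h 10 min, regular 37 h 30 min.

Regular 37.50 hours, overtime 0.17 hours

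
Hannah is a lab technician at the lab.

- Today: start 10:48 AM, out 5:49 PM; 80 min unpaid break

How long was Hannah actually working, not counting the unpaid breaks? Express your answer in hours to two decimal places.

5.68 hours

Today: 10:48 AM–5:49 PM = 7 h 1 min; less 80 min break → 5 h 41 min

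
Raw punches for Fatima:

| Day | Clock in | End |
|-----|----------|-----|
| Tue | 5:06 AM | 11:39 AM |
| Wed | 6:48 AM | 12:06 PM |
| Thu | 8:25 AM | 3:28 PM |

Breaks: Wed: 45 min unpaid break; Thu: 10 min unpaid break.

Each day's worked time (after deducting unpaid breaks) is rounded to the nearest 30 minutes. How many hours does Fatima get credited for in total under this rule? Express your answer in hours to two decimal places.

Tue: 5:06 AM–11:39 AM = 6 h 33 min → rounds to 6 h 30 min
Wed: 6:48 AM–12:06 PM = 5 h 18 min − 45 min = 4 h 33 min → rounds to 4 h 30 min
Thu: 8:25 AM–3:28 PM = 7 h 3 min − 10 min = 6 h 53 min → rounds to 7 h 0 min
Total credited: 18 h 0 min.

18.00 hours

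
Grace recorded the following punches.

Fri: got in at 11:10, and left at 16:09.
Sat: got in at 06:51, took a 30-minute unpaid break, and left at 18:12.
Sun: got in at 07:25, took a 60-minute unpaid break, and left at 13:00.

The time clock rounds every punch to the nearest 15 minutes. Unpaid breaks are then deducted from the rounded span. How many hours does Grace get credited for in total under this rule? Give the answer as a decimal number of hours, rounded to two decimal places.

Fri: in 11:10→11:15, out 16:09→16:15; 5 h 0 min
Sat: in 06:51→06:45, out 18:12→18:15; 11 h 30 min − 30 min = 11 h 0 min
Sun: in 07:25→07:30, out 13:00→13:00; 5 h 30 min − 60 min = 4 h 30 min
Total credited: 20 h 30 min.

20.50 hours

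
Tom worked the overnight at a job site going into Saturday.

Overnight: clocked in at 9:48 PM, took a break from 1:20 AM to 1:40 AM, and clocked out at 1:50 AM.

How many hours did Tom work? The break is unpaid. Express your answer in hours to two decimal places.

Overnight: 9:48 PM → midnight = 2 h 12 min; midnight → 1:50 AM = 1 h 50 min; span 4 h 2 min; less 20 min break → 3 h 42 min

3.70 hours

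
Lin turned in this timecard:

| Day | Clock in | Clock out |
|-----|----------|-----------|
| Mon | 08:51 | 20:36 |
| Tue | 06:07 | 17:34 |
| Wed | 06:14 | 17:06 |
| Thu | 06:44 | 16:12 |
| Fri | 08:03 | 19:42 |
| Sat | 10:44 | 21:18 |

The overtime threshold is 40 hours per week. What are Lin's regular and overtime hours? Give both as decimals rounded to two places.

Mon: 08:51–20:36 = 11 h 45 min
Tue: 06:07–17:34 = 11 h 27 min
Wed: 06:14–17:06 = 10 h 52 min
Thu: 06:44–16:12 = 9 h 28 min
Fri: 08:03–19:42 = 11 h 39 min
Sat: 10:44–21:18 = 10 h 34 min
Total worked: 65 h 45 min = 65.75 h.
Threshold 40 h → overtime 25 h 45 min, regular 40 h 0 min.

Regular 40.00 hours, overtime 25.75 hours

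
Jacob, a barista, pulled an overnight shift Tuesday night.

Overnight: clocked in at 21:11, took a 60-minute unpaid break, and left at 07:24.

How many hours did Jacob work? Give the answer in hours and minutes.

9 h 13 min

Overnight: 21:11 → midnight = 2 h 49 min; midnight → 07:24 = 7 h 24 min; span 10 h 13 min; less 60 min break → 9 h 13 min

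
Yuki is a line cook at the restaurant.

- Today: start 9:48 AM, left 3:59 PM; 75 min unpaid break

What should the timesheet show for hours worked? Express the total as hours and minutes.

Today: 9:48 AM–3:59 PM = 6 h 11 min; less 75 min break → 4 h 56 min

4 h 56 min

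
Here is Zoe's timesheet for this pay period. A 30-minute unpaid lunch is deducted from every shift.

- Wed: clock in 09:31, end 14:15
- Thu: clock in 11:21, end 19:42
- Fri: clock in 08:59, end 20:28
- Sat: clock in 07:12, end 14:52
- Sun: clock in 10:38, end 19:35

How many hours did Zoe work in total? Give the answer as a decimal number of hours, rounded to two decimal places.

38.68 hours

Wed: 09:31–14:15 = 4 h 44 min; less 30 min break → 4 h 14 min
Thu: 11:21–19:42 = 8 h 21 min; less 30 min break → 7 h 51 min
Fri: 08:59–20:28 = 11 h 29 min; less 30 min break → 10 h 59 min
Sat: 07:12–14:52 = 7 h 40 min; less 30 min break → 7 h 10 min
Sun: 10:38–19:35 = 8 h 57 min; less 30 min break → 8 h 27 min
Total: 4 h 14 min + 7 h 51 min + 10 h 59 min + 7 h 10 min + 8 h 27 min = 38 h 41 min.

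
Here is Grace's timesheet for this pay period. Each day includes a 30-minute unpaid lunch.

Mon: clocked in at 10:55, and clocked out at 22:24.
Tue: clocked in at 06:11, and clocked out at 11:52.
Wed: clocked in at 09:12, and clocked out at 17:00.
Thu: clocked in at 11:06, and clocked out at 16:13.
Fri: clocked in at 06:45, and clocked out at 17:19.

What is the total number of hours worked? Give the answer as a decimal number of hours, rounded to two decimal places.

38.15 hours

Mon: 10:55–22:24 = 11 h 29 min; less 30 min break → 10 h 59 min
Tue: 06:11–11:52 = 5 h 41 min; less 30 min break → 5 h 11 min
Wed: 09:12–17:00 = 7 h 48 min; less 30 min break → 7 h 18 min
Thu: 11:06–16:13 = 5 h 7 min; less 30 min break → 4 h 37 min
Fri: 06:45–17:19 = 10 h 34 min; less 30 min break → 10 h 4 min
Total: 10 h 59 min + 5 h 11 min + 7 h 18 min + 4 h 37 min + 10 h 4 min = 38 h 9 min.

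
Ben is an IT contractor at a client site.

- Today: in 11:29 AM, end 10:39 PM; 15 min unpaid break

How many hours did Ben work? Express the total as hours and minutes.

10 h 55 min

Today: 11:29 AM–10:39 PM = 11 h 10 min; less 15 min break → 10 h 55 min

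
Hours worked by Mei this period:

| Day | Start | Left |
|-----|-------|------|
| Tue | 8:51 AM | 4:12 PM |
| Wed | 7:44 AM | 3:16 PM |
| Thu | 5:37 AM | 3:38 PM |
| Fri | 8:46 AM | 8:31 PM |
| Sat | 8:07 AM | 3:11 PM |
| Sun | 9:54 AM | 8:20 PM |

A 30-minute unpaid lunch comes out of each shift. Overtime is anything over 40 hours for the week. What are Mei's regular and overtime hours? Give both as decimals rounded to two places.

Regular 40.00 hours, overtime 11.15 hours

Tue: 8:51 AM–4:12 PM = 7 h 21 min; less 30 min break → 6 h 51 min
Wed: 7:44 AM–3:16 PM = 7 h 32 min; less 30 min break → 7 h 2 min
Thu: 5:37 AM–3:38 PM = 10 h 1 min; less 30 min break → 9 h 31 min
Fri: 8:46 AM–8:31 PM = 11 h 45 min; less 30 min break → 11 h 15 min
Sat: 8:07 AM–3:11 PM = 7 h 4 min; less 30 min break → 6 h 34 min
Sun: 9:54 AM–8:20 PM = 10 h 26 min; less 30 min break → 9 h 56 min
Total worked: 51 h 9 min = 51.15 h.
Threshold 40 h → overtime 11 h 9 min, regular 40 h 0 min.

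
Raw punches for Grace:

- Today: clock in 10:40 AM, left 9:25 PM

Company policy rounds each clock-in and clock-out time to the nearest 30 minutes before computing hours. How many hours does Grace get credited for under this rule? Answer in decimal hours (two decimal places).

11.00 hours

Today: in 10:40 AM→10:30 AM, out 9:25 PM→9:30 PM; 11 h 0 min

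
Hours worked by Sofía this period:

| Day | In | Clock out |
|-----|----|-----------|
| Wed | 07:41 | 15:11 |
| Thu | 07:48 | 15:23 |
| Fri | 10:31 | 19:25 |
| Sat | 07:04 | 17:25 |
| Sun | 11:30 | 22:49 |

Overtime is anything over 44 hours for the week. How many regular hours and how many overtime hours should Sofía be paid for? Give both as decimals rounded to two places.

Wed: 07:41–15:11 = 7 h 30 min
Thu: 07:48–15:23 = 7 h 35 min
Fri: 10:31–19:25 = 8 h 54 min
Sat: 07:04–17:25 = 10 h 21 min
Sun: 11:30–22:49 = 11 h 19 min
Total worked: 45 h 39 min = 45.65 h.
Threshold 44 h → overtime 1 h 39 min, regular 44 h 0 min.

Regular 44.00 hours, overtime 1.65 hours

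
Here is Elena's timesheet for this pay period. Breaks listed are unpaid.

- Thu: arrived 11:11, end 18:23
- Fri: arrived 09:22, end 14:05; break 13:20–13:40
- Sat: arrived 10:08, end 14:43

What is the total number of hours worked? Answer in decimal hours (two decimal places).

Thu: 11:11–18:23 = 7 h 12 min
Fri: 09:22–14:05 = 4 h 43 min; less 20 min break → 4 h 23 min
Sat: 10:08–14:43 = 4 h 35 min
Total: 7 h 12 min + 4 h 23 min + 4 h 35 min = 16 h 10 min.

16.17 hours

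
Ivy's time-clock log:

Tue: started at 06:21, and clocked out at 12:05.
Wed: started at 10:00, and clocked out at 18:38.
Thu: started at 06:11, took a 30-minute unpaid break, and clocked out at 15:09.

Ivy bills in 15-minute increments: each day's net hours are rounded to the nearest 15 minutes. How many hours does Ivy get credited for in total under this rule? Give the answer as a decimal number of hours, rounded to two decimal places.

Tue: 06:21–12:05 = 5 h 44 min → rounds to 5 h 45 min
Wed: 10:00–18:38 = 8 h 38 min → rounds to 8 h 45 min
Thu: 06:11–15:09 = 8 h 58 min − 30 min = 8 h 28 min → rounds to 8 h 30 min
Total credited: 23 h 0 min.

23.00 hours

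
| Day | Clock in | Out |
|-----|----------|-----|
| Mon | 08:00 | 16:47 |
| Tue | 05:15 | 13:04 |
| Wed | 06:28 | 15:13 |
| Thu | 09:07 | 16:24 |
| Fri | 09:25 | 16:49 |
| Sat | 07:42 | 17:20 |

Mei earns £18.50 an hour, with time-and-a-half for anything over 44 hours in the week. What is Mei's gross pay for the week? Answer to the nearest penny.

£971.25

Mon: 08:00–16:47 = 8 h 47 min
Tue: 05:15–13:04 = 7 h 49 min
Wed: 06:28–15:13 = 8 h 45 min
Thu: 09:07–16:24 = 7 h 17 min
Fri: 09:25–16:49 = 7 h 24 min
Sat: 07:42–17:20 = 9 h 38 min
Total worked: 49 h 40 min = 2980 min.
Regular 44 h 0 min = 2640 min at £18.50/h; overtime 5 h 40 min = 340 min at £27.75/h.
Pay = (2640 × £18.50 + 340 × £27.75) ÷ 60 = £971.25.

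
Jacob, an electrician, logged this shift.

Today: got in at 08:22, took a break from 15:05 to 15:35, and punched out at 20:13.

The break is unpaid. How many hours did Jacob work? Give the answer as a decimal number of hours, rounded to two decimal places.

Today: 08:22–20:13 = 11 h 51 min; less 30 min break → 11 h 21 min

11.35 hours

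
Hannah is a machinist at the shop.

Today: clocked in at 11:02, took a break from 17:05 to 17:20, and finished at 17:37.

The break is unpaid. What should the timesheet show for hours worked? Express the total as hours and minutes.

Today: 11:02–17:37 = 6 h 35 min; less 15 min break → 6 h 20 min

6 h 20 min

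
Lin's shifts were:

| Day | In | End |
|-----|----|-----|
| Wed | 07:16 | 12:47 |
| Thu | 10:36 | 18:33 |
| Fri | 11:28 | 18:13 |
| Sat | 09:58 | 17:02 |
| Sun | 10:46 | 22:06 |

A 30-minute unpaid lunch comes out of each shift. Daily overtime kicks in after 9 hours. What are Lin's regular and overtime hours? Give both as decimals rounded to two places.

Regular 34.28 hours, overtime 1.83 hours

Wed: 07:16–12:47 = 5 h 31 min; less 30 min break → 5 h 1 min
Thu: 10:36–18:33 = 7 h 57 min; less 30 min break → 7 h 27 min
Fri: 11:28–18:13 = 6 h 45 min; less 30 min break → 6 h 15 min
Sat: 09:58–17:02 = 7 h 4 min; less 30 min break → 6 h 34 min
Sun: 10:46–22:06 = 11 h 20 min; less 30 min break → 10 h 50 min
Wed reg 5 h 1 min / OT 0 h 0 min; Thu reg 7 h 27 min / OT 0 h 0 min; Fri reg 6 h 15 min / OT 0 h 0 min; Sat reg 6 h 34 min / OT 0 h 0 min; Sun reg 9 h 0 min / OT 1 h 50 min.
Totals: regular 34 h 17 min, overtime 1 h 50 min.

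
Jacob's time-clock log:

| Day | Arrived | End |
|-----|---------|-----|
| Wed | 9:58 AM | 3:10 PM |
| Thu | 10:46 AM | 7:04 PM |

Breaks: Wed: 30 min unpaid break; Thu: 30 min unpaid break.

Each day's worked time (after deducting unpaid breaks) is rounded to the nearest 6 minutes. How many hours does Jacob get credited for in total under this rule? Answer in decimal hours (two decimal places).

Wed: 9:58 AM–3:10 PM = 5 h 12 min − 30 min = 4 h 42 min → rounds to 4 h 42 min
Thu: 10:46 AM–7:04 PM = 8 h 18 min − 30 min = 7 h 48 min → rounds to 7 h 48 min
Total credited: 12 h 30 min.

12.50 hours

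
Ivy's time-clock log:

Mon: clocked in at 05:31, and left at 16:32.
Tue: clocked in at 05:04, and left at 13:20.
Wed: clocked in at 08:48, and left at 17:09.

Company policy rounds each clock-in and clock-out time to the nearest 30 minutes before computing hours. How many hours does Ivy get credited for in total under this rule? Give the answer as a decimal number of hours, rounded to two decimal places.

Mon: in 05:31→05:30, out 16:32→16:30; 11 h 0 min
Tue: in 05:04→05:00, out 13:20→13:30; 8 h 30 min
Wed: in 08:48→09:00, out 17:09→17:00; 8 h 0 min
Total credited: 27 h 30 min.

27.50 hours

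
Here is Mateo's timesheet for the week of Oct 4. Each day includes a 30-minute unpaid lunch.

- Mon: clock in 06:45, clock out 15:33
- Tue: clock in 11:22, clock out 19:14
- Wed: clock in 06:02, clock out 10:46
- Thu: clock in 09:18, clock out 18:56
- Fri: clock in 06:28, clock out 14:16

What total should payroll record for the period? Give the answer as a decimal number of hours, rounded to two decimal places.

Mon: 06:45–15:33 = 8 h 48 min; less 30 min break → 8 h 18 min
Tue: 11:22–19:14 = 7 h 52 min; less 30 min break → 7 h 22 min
Wed: 06:02–10:46 = 4 h 44 min; less 30 min break → 4 h 14 min
Thu: 09:18–18:56 = 9 h 38 min; less 30 min break → 9 h 8 min
Fri: 06:28–14:16 = 7 h 48 min; less 30 min break → 7 h 18 min
Total: 8 h 18 min + 7 h 22 min + 4 h 14 min + 9 h 8 min + 7 h 18 min = 36 h 20 min.

36.33 hours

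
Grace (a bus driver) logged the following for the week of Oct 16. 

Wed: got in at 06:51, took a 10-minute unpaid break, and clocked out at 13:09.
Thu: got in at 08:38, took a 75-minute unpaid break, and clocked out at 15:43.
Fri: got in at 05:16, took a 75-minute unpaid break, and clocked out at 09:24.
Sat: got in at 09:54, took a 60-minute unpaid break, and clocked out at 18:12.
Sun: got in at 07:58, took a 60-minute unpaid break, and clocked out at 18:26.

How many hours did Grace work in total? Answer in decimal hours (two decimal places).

Wed: 06:51–13:09 = 6 h 18 min; less 10 min break → 6 h 8 min
Thu: 08:38–15:43 = 7 h 5 min; less 75 min break → 5 h 50 min
Fri: 05:16–09:24 = 4 h 8 min; less 75 min break → 2 h 53 min
Sat: 09:54–18:12 = 8 h 18 min; less 60 min break → 7 h 18 min
Sun: 07:58–18:26 = 10 h 28 min; less 60 min break → 9 h 28 min
Total: 6 h 8 min + 5 h 50 min + 2 h 53 min + 7 h 18 min + 9 h 28 min = 31 h 37 min.

31.62 hours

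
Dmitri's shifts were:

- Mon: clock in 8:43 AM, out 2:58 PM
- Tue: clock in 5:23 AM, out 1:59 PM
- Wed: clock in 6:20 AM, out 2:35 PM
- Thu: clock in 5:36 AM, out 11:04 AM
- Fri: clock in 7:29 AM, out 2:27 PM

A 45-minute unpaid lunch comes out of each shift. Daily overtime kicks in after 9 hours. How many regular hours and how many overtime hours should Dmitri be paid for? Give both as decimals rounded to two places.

Regular 31.78 hours, overtime 0.00 hours

Mon: 8:43 AM–2:58 PM = 6 h 15 min; less 45 min break → 5 h 30 min
Tue: 5:23 AM–1:59 PM = 8 h 36 min; less 45 min break → 7 h 51 min
Wed: 6:20 AM–2:35 PM = 8 h 15 min; less 45 min break → 7 h 30 min
Thu: 5:36 AM–11:04 AM = 5 h 28 min; less 45 min break → 4 h 43 min
Fri: 7:29 AM–2:27 PM = 6 h 58 min; less 45 min break → 6 h 13 min
Mon reg 5 h 30 min / OT 0 h 0 min; Tue reg 7 h 51 min / OT 0 h 0 min; Wed reg 7 h 30 min / OT 0 h 0 min; Thu reg 4 h 43 min / OT 0 h 0 min; Fri reg 6 h 13 min / OT 0 h 0 min.
Totals: regular 31 h 47 min, overtime 0 h 0 min.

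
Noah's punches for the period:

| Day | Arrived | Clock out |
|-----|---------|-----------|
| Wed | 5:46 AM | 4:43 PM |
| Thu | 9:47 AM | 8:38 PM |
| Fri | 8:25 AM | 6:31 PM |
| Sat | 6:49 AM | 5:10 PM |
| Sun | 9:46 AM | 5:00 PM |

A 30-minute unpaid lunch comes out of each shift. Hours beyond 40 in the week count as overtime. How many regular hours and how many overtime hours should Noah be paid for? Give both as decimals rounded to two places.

Regular 40.00 hours, overtime 6.98 hours

Wed: 5:46 AM–4:43 PM = 10 h 57 min; less 30 min break → 10 h 27 min
Thu: 9:47 AM–8:38 PM = 10 h 51 min; less 30 min break → 10 h 21 min
Fri: 8:25 AM–6:31 PM = 10 h 6 min; less 30 min break → 9 h 36 min
Sat: 6:49 AM–5:10 PM = 10 h 21 min; less 30 min break → 9 h 51 min
Sun: 9:46 AM–5:00 PM = 7 h 14 min; less 30 min break → 6 h 44 min
Total worked: 46 h 59 min = 46.98 h.
Threshold 40 h → overtime 6 h 59 min, regular 40 h 0 min.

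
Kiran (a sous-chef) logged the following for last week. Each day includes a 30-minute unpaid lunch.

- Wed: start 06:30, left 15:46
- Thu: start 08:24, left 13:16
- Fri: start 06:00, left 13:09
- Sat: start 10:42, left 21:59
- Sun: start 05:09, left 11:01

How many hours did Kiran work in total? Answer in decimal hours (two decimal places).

Wed: 06:30–15:46 = 9 h 16 min; less 30 min break → 8 h 46 min
Thu: 08:24–13:16 = 4 h 52 min; less 30 min break → 4 h 22 min
Fri: 06:00–13:09 = 7 h 9 min; less 30 min break → 6 h 39 min
Sat: 10:42–21:59 = 11 h 17 min; less 30 min break → 10 h 47 min
Sun: 05:09–11:01 = 5 h 52 min; less 30 min break → 5 h 22 min
Total: 8 h 46 min + 4 h 22 min + 6 h 39 min + 10 h 47 min + 5 h 22 min = 35 h 56 min.

35.93 hours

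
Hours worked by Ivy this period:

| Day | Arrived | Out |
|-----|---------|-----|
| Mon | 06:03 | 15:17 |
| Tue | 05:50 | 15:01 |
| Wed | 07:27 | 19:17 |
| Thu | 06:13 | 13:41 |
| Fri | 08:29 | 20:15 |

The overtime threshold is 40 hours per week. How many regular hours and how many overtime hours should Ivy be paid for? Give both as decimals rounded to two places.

Regular 40.00 hours, overtime 9.48 hours

Mon: 06:03–15:17 = 9 h 14 min
Tue: 05:50–15:01 = 9 h 11 min
Wed: 07:27–19:17 = 11 h 50 min
Thu: 06:13–13:41 = 7 h 28 min
Fri: 08:29–20:15 = 11 h 46 min
Total worked: 49 h 29 min = 49.48 h.
Threshold 40 h → overtime 9 h 29 min, regular 40 h 0 min.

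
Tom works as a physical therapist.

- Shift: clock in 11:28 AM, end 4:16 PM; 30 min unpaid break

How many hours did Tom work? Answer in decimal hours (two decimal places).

4.30 hours

Shift: 11:28 AM–4:16 PM = 4 h 48 min; less 30 min break → 4 h 18 min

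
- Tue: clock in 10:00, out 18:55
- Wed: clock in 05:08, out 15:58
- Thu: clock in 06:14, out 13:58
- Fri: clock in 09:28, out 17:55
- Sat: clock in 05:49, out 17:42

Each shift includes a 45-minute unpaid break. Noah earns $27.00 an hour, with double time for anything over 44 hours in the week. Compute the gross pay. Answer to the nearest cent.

Tue: 10:00–18:55 = 8 h 55 min; less 45 min break → 8 h 10 min
Wed: 05:08–15:58 = 10 h 50 min; less 45 min break → 10 h 5 min
Thu: 06:14–13:58 = 7 h 44 min; less 45 min break → 6 h 59 min
Fri: 09:28–17:55 = 8 h 27 min; less 45 min break → 7 h 42 min
Sat: 05:49–17:42 = 11 h 53 min; less 45 min break → 11 h 8 min
Total worked: 44 h 4 min = 2644 min.
Regular 44 h 0 min = 2640 min at $27.00/h; overtime 0 h 4 min = 4 min at $54.00/h.
Pay = (2640 × $27.00 + 4 × $54.00) ÷ 60 = $1191.60.

$1191.60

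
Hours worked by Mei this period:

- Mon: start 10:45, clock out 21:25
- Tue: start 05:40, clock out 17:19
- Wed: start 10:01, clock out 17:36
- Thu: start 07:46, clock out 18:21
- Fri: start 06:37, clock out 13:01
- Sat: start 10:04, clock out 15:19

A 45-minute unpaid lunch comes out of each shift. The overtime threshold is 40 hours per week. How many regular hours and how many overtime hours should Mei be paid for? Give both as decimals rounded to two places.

Regular 40.00 hours, overtime 7.63 hours

Mon: 10:45–21:25 = 10 h 40 min; less 45 min break → 9 h 55 min
Tue: 05:40–17:19 = 11 h 39 min; less 45 min break → 10 h 54 min
Wed: 10:01–17:36 = 7 h 35 min; less 45 min break → 6 h 50 min
Thu: 07:46–18:21 = 10 h 35 min; less 45 min break → 9 h 50 min
Fri: 06:37–13:01 = 6 h 24 min; less 45 min break → 5 h 39 min
Sat: 10:04–15:19 = 5 h 15 min; less 45 min break → 4 h 30 min
Total worked: 47 h 38 min = 47.63 h.
Threshold 40 h → overtime 7 h 38 min, regular 40 h 0 min.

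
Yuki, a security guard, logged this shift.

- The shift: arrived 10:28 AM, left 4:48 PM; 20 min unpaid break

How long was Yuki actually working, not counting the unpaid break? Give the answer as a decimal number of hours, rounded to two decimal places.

6.00 hours

The shift: 10:28 AM–4:48 PM = 6 h 20 min; less 20 min break → 6 h 0 min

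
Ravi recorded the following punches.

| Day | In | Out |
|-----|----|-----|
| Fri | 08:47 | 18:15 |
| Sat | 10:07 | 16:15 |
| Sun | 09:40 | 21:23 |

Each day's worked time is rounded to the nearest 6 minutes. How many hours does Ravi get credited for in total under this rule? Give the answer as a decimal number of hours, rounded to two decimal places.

27.30 hours

Fri: 08:47–18:15 = 9 h 28 min → rounds to 9 h 30 min
Sat: 10:07–16:15 = 6 h 8 min → rounds to 6 h 6 min
Sun: 09:40–21:23 = 11 h 43 min → rounds to 11 h 42 min
Total credited: 27 h 18 min.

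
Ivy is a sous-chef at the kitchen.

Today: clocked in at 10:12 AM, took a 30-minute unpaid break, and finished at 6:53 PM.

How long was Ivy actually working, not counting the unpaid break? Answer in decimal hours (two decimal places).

Today: 10:12 AM–6:53 PM = 8 h 41 min; less 30 min break → 8 h 11 min

8.18 hours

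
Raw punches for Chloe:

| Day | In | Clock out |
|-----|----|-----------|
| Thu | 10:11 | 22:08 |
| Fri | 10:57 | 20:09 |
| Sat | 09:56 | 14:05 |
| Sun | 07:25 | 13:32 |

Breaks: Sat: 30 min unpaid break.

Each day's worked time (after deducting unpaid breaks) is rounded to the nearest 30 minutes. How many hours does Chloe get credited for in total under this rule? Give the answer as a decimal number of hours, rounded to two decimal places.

Thu: 10:11–22:08 = 11 h 57 min → rounds to 12 h 0 min
Fri: 10:57–20:09 = 9 h 12 min → rounds to 9 h 0 min
Sat: 09:56–14:05 = 4 h 9 min − 30 min = 3 h 39 min → rounds to 3 h 30 min
Sun: 07:25–13:32 = 6 h 7 min → rounds to 6 h 0 min
Total credited: 30 h 30 min.

30.50 hours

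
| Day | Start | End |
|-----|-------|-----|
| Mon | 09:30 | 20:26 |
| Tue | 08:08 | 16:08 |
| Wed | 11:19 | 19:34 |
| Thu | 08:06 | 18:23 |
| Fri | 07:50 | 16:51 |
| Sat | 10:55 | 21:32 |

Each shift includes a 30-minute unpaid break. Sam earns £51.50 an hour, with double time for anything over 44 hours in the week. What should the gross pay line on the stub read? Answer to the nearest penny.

£3306.30

Mon: 09:30–20:26 = 10 h 56 min; less 30 min break → 10 h 26 min
Tue: 08:08–16:08 = 8 h 0 min; less 30 min break → 7 h 30 min
Wed: 11:19–19:34 = 8 h 15 min; less 30 min break → 7 h 45 min
Thu: 08:06–18:23 = 10 h 17 min; less 30 min break → 9 h 47 min
Fri: 07:50–16:51 = 9 h 1 min; less 30 min break → 8 h 31 min
Sat: 10:55–21:32 = 10 h 37 min; less 30 min break → 10 h 7 min
Total worked: 54 h 6 min = 3246 min.
Regular 44 h 0 min = 2640 min at £51.50/h; overtime 10 h 6 min = 606 min at £103.00/h.
Pay = (2640 × £51.50 + 606 × £103.00) ÷ 60 = £3306.30.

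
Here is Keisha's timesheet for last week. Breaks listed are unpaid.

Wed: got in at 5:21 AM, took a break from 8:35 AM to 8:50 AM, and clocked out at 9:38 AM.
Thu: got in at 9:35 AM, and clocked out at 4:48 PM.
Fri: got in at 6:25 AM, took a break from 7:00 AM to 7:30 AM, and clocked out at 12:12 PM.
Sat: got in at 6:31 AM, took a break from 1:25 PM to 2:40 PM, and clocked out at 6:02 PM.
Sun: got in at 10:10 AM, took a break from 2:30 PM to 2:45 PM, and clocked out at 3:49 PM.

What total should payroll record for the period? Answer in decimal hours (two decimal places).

Wed: 5:21 AM–9:38 AM = 4 h 17 min; less 15 min break → 4 h 2 min
Thu: 9:35 AM–4:48 PM = 7 h 13 min
Fri: 6:25 AM–12:12 PM = 5 h 47 min; less 30 min break → 5 h 17 min
Sat: 6:31 AM–6:02 PM = 11 h 31 min; less 75 min break → 10 h 16 min
Sun: 10:10 AM–3:49 PM = 5 h 39 min; less 15 min break → 5 h 24 min
Total: 4 h 2 min + 7 h 13 min + 5 h 17 min + 10 h 16 min + 5 h 24 min = 32 h 12 min.

32.20 hours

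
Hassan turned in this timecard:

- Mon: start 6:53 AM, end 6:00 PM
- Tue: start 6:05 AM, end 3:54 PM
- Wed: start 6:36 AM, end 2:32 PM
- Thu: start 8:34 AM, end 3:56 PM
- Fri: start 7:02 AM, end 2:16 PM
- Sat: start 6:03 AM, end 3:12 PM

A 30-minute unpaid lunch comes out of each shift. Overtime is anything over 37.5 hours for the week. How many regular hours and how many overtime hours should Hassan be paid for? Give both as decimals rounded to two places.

Regular 37.50 hours, overtime 12.12 hours

Mon: 6:53 AM–6:00 PM = 11 h 7 min; less 30 min break → 10 h 37 min
Tue: 6:05 AM–3:54 PM = 9 h 49 min; less 30 min break → 9 h 19 min
Wed: 6:36 AM–2:32 PM = 7 h 56 min; less 30 min break → 7 h 26 min
Thu: 8:34 AM–3:56 PM = 7 h 22 min; less 30 min break → 6 h 52 min
Fri: 7:02 AM–2:16 PM = 7 h 14 min; less 30 min break → 6 h 44 min
Sat: 6:03 AM–3:12 PM = 9 h 9 min; less 30 min break → 8 h 39 min
Total worked: 49 h 37 min = 49.62 h.
Threshold 37.5 h → overtime 12 h 7 min, regular 37 h 30 min.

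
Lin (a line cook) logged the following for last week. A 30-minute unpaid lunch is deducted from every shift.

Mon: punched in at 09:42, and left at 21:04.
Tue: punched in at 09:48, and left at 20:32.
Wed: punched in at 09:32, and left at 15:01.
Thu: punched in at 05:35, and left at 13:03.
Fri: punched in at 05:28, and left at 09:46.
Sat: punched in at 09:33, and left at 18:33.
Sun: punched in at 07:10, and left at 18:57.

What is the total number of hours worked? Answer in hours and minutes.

56 h 38 min

Mon: 09:42–21:04 = 11 h 22 min; less 30 min break → 10 h 52 min
Tue: 09:48–20:32 = 10 h 44 min; less 30 min break → 10 h 14 min
Wed: 09:32–15:01 = 5 h 29 min; less 30 min break → 4 h 59 min
Thu: 05:35–13:03 = 7 h 28 min; less 30 min break → 6 h 58 min
Fri: 05:28–09:46 = 4 h 18 min; less 30 min break → 3 h 48 min
Sat: 09:33–18:33 = 9 h 0 min; less 30 min break → 8 h 30 min
Sun: 07:10–18:57 = 11 h 47 min; less 30 min break → 11 h 17 min
Total: 10 h 52 min + 10 h 14 min + 4 h 59 min + 6 h 58 min + 3 h 48 min + 8 h 30 min + 11 h 17 min = 56 h 38 min.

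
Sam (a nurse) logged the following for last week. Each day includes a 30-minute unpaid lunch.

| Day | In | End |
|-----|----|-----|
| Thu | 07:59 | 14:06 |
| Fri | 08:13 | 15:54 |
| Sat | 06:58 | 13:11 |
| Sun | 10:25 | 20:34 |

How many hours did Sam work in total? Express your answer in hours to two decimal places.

Thu: 07:59–14:06 = 6 h 7 min; less 30 min break → 5 h 37 min
Fri: 08:13–15:54 = 7 h 41 min; less 30 min break → 7 h 11 min
Sat: 06:58–13:11 = 6 h 13 min; less 30 min break → 5 h 43 min
Sun: 10:25–20:34 = 10 h 9 min; less 30 min break → 9 h 39 min
Total: 5 h 37 min + 7 h 11 min + 5 h 43 min + 9 h 39 min = 28 h 10 min.

28.17 hours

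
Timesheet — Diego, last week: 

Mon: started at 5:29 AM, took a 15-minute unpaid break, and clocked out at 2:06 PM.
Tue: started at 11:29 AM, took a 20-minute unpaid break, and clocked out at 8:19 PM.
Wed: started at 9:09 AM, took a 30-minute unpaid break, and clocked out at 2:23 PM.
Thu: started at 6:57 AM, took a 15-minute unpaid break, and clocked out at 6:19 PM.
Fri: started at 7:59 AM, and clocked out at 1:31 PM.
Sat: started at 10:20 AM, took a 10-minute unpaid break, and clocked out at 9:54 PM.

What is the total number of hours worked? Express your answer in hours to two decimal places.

Mon: 5:29 AM–2:06 PM = 8 h 37 min; less 15 min break → 8 h 22 min
Tue: 11:29 AM–8:19 PM = 8 h 50 min; less 20 min break → 8 h 30 min
Wed: 9:09 AM–2:23 PM = 5 h 14 min; less 30 min break → 4 h 44 min
Thu: 6:57 AM–6:19 PM = 11 h 22 min; less 15 min break → 11 h 7 min
Fri: 7:59 AM–1:31 PM = 5 h 32 min
Sat: 10:20 AM–9:54 PM = 11 h 34 min; less 10 min break → 11 h 24 min
Total: 8 h 22 min + 8 h 30 min + 4 h 44 min + 11 h 7 min + 5 h 32 min + 11 h 24 min = 49 h 39 min.

49.65 hours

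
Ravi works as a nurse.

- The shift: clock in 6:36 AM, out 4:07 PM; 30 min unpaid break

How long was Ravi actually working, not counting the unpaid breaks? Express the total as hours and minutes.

9 h 1 min

The shift: 6:36 AM–4:07 PM = 9 h 31 min; less 30 min break → 9 h 1 min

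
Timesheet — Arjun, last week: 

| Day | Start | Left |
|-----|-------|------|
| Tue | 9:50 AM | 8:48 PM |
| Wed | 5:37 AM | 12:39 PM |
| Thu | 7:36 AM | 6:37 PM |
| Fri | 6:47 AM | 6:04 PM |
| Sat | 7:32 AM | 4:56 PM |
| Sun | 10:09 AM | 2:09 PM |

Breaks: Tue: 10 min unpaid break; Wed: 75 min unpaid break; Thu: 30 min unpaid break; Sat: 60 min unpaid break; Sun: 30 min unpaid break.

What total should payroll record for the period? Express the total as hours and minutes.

50 h 17 min

Tue: 9:50 AM–8:48 PM = 10 h 58 min; less 10 min break → 10 h 48 min
Wed: 5:37 AM–12:39 PM = 7 h 2 min; less 75 min break → 5 h 47 min
Thu: 7:36 AM–6:37 PM = 11 h 1 min; less 30 min break → 10 h 31 min
Fri: 6:47 AM–6:04 PM = 11 h 17 min
Sat: 7:32 AM–4:56 PM = 9 h 24 min; less 60 min break → 8 h 24 min
Sun: 10:09 AM–2:09 PM = 4 h 0 min; less 30 min break → 3 h 30 min
Total: 10 h 48 min + 5 h 47 min + 10 h 31 min + 11 h 17 min + 8 h 24 min + 3 h 30 min = 50 h 17 min.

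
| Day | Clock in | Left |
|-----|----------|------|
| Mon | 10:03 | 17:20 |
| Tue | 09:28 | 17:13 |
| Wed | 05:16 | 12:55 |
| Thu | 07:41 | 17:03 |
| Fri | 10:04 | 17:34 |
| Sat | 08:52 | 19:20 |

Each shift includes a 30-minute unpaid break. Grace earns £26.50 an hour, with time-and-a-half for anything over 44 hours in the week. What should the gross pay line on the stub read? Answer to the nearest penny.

Mon: 10:03–17:20 = 7 h 17 min; less 30 min break → 6 h 47 min
Tue: 09:28–17:13 = 7 h 45 min; less 30 min break → 7 h 15 min
Wed: 05:16–12:55 = 7 h 39 min; less 30 min break → 7 h 9 min
Thu: 07:41–17:03 = 9 h 22 min; less 30 min break → 8 h 52 min
Fri: 10:04–17:34 = 7 h 30 min; less 30 min break → 7 h 0 min
Sat: 08:52–19:20 = 10 h 28 min; less 30 min break → 9 h 58 min
Total worked: 47 h 1 min = 2821 min.
Regular 44 h 0 min = 2640 min at £26.50/h; overtime 3 h 1 min = 181 min at £39.75/h.
Pay = (2640 × £26.50 + 181 × £39.75) ÷ 60 = £1285.91.

£1285.91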